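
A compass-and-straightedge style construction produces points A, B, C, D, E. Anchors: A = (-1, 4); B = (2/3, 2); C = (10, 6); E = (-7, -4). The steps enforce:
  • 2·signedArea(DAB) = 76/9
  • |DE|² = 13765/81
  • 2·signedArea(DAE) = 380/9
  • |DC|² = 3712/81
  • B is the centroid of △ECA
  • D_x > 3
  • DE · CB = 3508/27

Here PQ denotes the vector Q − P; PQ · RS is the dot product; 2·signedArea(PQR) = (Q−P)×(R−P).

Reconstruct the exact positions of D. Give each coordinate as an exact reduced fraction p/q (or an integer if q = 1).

1. D_x = 34/9  [2·signedArea(DAE) = 380/9 ∩ DE · CB = 3508/27]
2. D_y = 10/3  [2·signedArea(DAE) = 380/9 ∩ DE · CB = 3508/27]
   → D = (34/9, 10/3)

D = (34/9, 10/3)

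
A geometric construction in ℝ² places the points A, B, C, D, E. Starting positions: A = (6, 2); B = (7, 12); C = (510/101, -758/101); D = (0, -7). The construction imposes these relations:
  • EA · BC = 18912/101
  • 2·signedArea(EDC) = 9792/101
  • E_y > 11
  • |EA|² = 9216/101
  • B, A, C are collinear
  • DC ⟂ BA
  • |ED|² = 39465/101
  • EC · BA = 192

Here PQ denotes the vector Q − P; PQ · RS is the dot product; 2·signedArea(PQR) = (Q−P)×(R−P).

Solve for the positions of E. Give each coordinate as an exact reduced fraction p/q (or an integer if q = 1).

E = (702/101, 1162/101)

1. E_x = 702/101  [line 51/101·x + 510/101·y + -6222/101 = 0 ∩ |EA|² = 9216/101]
2. E_y = 1162/101  [line 51/101·x + 510/101·y + -6222/101 = 0 ∩ |EA|² = 9216/101]
   → E = (702/101, 1162/101)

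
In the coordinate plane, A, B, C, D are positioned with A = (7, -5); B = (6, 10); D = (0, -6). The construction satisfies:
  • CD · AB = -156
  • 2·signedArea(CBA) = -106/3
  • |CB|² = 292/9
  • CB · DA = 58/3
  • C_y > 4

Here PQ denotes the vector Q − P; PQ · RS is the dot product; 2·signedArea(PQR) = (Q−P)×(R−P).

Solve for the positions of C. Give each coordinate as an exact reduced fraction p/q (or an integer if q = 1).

C = (4, 14/3)

1. C_x = 4  [2·signedArea(CBA) = -106/3 ∩ CD · AB = -156]
2. C_y = 14/3  [2·signedArea(CBA) = -106/3 ∩ CD · AB = -156]
   → C = (4, 14/3)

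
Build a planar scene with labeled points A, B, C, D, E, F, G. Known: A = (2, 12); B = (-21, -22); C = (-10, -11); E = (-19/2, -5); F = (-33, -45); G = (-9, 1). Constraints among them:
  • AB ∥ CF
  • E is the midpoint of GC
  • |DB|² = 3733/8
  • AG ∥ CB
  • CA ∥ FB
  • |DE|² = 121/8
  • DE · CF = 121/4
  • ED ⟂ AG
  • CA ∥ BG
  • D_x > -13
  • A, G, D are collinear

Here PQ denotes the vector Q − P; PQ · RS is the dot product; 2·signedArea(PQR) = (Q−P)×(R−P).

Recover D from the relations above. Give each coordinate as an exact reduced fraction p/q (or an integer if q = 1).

1. D_x = -49/4  [A, G, D are collinear ∩ ED ⟂ AG]
2. D_y = -9/4  [A, G, D are collinear ∩ ED ⟂ AG]
   → D = (-49/4, -9/4)

D = (-49/4, -9/4)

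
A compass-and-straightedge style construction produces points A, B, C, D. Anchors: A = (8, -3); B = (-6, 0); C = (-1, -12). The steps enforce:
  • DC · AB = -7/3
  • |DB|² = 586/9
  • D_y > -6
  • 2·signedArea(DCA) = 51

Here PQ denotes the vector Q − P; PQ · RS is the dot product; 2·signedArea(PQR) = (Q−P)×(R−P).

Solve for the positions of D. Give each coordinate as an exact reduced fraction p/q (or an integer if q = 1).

1. D_x = 1/3  [2·signedArea(DCA) = 51 ∩ DC · AB = -7/3]
2. D_y = -5  [2·signedArea(DCA) = 51 ∩ DC · AB = -7/3]
   → D = (1/3, -5)

D = (1/3, -5)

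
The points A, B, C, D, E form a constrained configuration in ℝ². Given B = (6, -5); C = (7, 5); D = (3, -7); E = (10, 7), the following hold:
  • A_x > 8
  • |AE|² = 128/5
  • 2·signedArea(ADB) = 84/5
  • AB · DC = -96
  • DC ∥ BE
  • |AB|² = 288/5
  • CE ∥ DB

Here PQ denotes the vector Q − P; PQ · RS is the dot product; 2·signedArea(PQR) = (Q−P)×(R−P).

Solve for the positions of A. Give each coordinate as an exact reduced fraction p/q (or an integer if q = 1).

1. A_x = 42/5  [2·signedArea(ADB) = 84/5 ∩ AB · DC = -96]
2. A_y = 11/5  [2·signedArea(ADB) = 84/5 ∩ AB · DC = -96]
   → A = (42/5, 11/5)

A = (42/5, 11/5)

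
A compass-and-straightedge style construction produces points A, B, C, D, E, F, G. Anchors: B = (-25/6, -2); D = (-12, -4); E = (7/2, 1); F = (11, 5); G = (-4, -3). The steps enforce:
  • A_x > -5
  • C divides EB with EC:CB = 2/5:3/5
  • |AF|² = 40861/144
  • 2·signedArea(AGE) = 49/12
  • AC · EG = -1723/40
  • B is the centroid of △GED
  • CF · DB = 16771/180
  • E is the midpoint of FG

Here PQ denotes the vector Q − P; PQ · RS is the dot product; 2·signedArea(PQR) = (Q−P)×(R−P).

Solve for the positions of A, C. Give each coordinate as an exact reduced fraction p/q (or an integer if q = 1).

1. C_x = 13/30  [C divides EB with EC:CB = 2/5:3/5]
2. C_y = -1/5  [C divides EB with EC:CB = 2/5:3/5]
   → C = (13/30, -1/5)
3. A_x = -49/12  [2·signedArea(AGE) = 49/12 ∩ AC · EG = -1723/40]
4. A_y = -5/2  [2·signedArea(AGE) = 49/12 ∩ AC · EG = -1723/40]
   → A = (-49/12, -5/2)

A = (-49/12, -5/2)
C = (13/30, -1/5)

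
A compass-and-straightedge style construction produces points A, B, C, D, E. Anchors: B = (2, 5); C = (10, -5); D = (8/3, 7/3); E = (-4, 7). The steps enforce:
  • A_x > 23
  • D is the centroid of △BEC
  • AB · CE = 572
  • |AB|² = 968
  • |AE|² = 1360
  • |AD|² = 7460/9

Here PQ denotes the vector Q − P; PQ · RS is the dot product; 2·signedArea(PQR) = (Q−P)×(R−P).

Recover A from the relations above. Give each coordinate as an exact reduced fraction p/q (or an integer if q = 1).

1. A_x = 24  [line 14·x + -12·y + -540 = 0 ∩ |AE|² = 1360]
2. A_y = -17  [line 14·x + -12·y + -540 = 0 ∩ |AE|² = 1360]
   → A = (24, -17)

A = (24, -17)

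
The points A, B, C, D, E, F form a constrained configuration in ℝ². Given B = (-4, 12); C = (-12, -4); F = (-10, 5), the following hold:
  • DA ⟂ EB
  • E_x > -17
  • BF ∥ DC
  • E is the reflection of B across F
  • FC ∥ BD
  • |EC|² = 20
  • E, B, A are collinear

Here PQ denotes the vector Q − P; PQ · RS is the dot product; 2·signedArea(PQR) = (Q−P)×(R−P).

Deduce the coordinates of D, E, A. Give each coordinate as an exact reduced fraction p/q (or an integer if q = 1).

1. D_x = -6  [BF ∥ DC ∩ FC ∥ BD]
2. D_y = 3  [BF ∥ DC ∩ FC ∥ BD]
   → D = (-6, 3)
3. E_x = -16  [E is the reflection of B across F]
4. E_y = -2  [E is the reflection of B across F]
   → E = (-16, -2)
5. A_x = -158/17  [E, B, A are collinear ∩ DA ⟂ EB]
6. A_y = 99/17  [E, B, A are collinear ∩ DA ⟂ EB]
   → A = (-158/17, 99/17)

A = (-158/17, 99/17)
D = (-6, 3)
E = (-16, -2)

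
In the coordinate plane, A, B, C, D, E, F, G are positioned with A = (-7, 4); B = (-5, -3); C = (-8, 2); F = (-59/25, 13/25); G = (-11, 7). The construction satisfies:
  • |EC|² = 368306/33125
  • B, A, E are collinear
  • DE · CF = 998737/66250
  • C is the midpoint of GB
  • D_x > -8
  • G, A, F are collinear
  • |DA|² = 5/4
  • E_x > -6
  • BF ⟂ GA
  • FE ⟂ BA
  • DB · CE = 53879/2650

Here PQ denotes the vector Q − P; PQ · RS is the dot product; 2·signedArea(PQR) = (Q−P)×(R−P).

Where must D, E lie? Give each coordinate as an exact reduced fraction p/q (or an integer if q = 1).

1. E_x = -7593/1325  [B, A, E are collinear ∩ FE ⟂ BA]
2. E_y = -587/1325  [B, A, E are collinear ∩ FE ⟂ BA]
   → E = (-7593/1325, -587/1325)
3. D_x = -15/2  [DE · CF = 998737/66250 ∩ DB · CE = 53879/2650]
4. D_y = 3  [DE · CF = 998737/66250 ∩ DB · CE = 53879/2650]
   → D = (-15/2, 3)

D = (-15/2, 3)
E = (-7593/1325, -587/1325)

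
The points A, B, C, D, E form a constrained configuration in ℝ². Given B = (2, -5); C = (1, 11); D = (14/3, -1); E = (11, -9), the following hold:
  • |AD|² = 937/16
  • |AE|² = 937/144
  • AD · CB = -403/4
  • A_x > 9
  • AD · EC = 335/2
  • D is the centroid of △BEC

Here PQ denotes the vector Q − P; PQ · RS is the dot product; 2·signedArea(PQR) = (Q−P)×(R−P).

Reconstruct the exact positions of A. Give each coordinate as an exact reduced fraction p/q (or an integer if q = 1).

A = (113/12, -7)

1. A_x = 113/12  [AD · CB = -403/4 ∩ AD · EC = 335/2]
2. A_y = -7  [AD · CB = -403/4 ∩ AD · EC = 335/2]
   → A = (113/12, -7)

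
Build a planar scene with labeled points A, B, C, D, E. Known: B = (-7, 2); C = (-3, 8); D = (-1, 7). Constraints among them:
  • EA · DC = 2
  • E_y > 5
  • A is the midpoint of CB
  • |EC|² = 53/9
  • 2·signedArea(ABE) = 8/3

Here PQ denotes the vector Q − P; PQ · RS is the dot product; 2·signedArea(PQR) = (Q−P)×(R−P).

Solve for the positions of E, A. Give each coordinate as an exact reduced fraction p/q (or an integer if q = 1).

A = (-5, 5)
E = (-11/3, 17/3)

1. A_x = -5  [A is the midpoint of CB]
2. A_y = 5  [A is the midpoint of CB]
   → A = (-5, 5)
3. E_x = -11/3  [EA · DC = 2 ∩ 2·signedArea(ABE) = 8/3]
4. E_y = 17/3  [EA · DC = 2 ∩ 2·signedArea(ABE) = 8/3]
   → E = (-11/3, 17/3)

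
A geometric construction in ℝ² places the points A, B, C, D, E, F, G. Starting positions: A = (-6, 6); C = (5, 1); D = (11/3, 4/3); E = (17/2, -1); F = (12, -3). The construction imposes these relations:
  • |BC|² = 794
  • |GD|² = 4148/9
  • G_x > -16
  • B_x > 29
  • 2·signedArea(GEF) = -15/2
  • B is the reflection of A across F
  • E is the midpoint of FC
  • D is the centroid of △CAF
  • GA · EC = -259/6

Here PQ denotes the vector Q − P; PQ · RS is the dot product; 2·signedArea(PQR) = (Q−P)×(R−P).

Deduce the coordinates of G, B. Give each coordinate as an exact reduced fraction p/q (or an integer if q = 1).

1. G_x = -47/3  [GA · EC = -259/6 ∩ 2·signedArea(GEF) = -15/2]
2. G_y = 32/3  [GA · EC = -259/6 ∩ 2·signedArea(GEF) = -15/2]
   → G = (-47/3, 32/3)
3. B_x = 30  [B is the reflection of A across F]
4. B_y = -12  [B is the reflection of A across F]
   → B = (30, -12)

B = (30, -12)
G = (-47/3, 32/3)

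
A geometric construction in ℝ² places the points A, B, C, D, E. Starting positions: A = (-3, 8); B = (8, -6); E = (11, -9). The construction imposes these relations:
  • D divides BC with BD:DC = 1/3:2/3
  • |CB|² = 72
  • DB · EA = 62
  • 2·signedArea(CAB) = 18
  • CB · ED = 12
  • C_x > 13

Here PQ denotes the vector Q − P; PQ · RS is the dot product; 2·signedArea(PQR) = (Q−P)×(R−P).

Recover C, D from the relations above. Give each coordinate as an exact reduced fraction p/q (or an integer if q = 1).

1. C_x = 14  [line 14·x + 11·y + -64 = 0 ∩ |CB|² = 72]
2. C_y = -12  [line 14·x + 11·y + -64 = 0 ∩ |CB|² = 72]
   → C = (14, -12)
3. D_x = 10  [CB · ED = 12 ∩ D divides BC with BD:DC = 1/3:2/3]
4. D_y = -8  [CB · ED = 12 ∩ D divides BC with BD:DC = 1/3:2/3]
   → D = (10, -8)

C = (14, -12)
D = (10, -8)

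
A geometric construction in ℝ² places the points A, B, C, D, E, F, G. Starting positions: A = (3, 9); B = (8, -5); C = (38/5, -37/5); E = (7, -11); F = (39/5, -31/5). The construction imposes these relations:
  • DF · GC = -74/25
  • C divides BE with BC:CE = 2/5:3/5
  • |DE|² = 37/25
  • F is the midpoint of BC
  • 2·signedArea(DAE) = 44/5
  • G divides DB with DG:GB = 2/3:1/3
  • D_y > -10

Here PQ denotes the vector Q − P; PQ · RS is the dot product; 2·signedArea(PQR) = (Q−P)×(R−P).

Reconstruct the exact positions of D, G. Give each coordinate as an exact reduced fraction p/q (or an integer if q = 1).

D = (36/5, -49/5)
G = (116/15, -33/5)

1. D_x = 36/5  [line 20·x + 4·y + -524/5 = 0 ∩ |DE|² = 37/25]
2. D_y = -49/5  [line 20·x + 4·y + -524/5 = 0 ∩ |DE|² = 37/25]
   → D = (36/5, -49/5)
3. G_x = 116/15  [G divides DB with DG:GB = 2/3:1/3]
4. G_y = -33/5  [G divides DB with DG:GB = 2/3:1/3]
   → G = (116/15, -33/5)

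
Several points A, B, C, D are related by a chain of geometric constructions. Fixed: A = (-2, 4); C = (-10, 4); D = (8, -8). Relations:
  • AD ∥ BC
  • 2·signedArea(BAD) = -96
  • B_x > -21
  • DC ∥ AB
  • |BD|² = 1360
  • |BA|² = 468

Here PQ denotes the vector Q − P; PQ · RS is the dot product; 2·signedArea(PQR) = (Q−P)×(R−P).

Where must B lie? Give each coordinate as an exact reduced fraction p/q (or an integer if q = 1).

1. B_x = -20  [AD ∥ BC ∩ DC ∥ AB]
2. B_y = 16  [AD ∥ BC ∩ DC ∥ AB]
   → B = (-20, 16)

B = (-20, 16)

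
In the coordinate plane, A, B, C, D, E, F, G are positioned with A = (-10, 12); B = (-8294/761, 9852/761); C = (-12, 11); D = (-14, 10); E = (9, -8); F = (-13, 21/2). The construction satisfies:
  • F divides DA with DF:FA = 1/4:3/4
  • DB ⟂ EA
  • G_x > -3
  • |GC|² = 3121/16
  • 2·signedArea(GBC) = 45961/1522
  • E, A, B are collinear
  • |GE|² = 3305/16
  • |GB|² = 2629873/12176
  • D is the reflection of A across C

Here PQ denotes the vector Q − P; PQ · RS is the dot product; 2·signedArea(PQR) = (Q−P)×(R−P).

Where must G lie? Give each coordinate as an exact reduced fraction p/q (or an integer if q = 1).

G = (-2, 5/4)

1. G_x = -2  [line 1481/761·x + -838/761·y + 8019/1522 = 0 ∩ |GE|² = 3305/16]
2. G_y = 5/4  [line 1481/761·x + -838/761·y + 8019/1522 = 0 ∩ |GE|² = 3305/16]
   → G = (-2, 5/4)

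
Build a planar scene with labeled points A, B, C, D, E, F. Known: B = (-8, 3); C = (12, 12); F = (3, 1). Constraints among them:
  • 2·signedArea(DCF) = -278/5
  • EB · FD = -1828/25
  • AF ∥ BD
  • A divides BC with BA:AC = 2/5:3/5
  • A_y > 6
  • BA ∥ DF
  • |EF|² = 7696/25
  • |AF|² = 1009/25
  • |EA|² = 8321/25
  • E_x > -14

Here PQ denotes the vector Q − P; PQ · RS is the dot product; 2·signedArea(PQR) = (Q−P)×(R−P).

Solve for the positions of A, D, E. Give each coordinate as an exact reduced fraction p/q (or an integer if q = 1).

A = (0, 33/5)
D = (-5, -13/5)
E = (-13, -31/5)

1. A_x = 0  [A divides BC with BA:AC = 2/5:3/5]
2. A_y = 33/5  [A divides BC with BA:AC = 2/5:3/5]
   → A = (0, 33/5)
3. D_x = -5  [BA ∥ DF ∩ AF ∥ BD]
4. D_y = -13/5  [BA ∥ DF ∩ AF ∥ BD]
   → D = (-5, -13/5)
5. E_x = -13  [line 8·x + 18/5·y + 3158/25 = 0 ∩ |EA|² = 8321/25]
6. E_y = -31/5  [line 8·x + 18/5·y + 3158/25 = 0 ∩ |EA|² = 8321/25]
   → E = (-13, -31/5)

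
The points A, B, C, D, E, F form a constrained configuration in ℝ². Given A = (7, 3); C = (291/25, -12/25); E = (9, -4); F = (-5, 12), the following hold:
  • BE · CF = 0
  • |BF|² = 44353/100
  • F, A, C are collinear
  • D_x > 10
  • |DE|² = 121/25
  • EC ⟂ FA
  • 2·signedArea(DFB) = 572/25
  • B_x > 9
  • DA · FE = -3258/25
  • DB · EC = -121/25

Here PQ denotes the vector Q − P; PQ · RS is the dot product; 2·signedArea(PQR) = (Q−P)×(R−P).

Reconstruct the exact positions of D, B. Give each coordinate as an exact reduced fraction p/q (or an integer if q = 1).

1. D_x = 258/25  [line -14·x + 16·y + 4508/25 = 0 ∩ |DE|² = 121/25]
2. D_y = -56/25  [line -14·x + 16·y + 4508/25 = 0 ∩ |DE|² = 121/25]
   → D = (258/25, -56/25)
3. B_x = 483/50  [2·signedArea(DFB) = 572/25 ∩ BE · CF = 0]
4. B_y = -78/25  [2·signedArea(DFB) = 572/25 ∩ BE · CF = 0]
   → B = (483/50, -78/25)

B = (483/50, -78/25)
D = (258/25, -56/25)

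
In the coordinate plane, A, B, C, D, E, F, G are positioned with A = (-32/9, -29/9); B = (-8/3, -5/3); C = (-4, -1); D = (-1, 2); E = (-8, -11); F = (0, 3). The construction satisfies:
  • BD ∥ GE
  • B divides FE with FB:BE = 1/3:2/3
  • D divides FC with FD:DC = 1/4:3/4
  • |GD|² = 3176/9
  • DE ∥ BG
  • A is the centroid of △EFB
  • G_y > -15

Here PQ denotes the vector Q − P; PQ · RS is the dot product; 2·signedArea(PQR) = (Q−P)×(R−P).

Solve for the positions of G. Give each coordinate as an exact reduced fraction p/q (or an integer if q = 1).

1. G_x = -29/3  [BD ∥ GE ∩ DE ∥ BG]
2. G_y = -44/3  [BD ∥ GE ∩ DE ∥ BG]
   → G = (-29/3, -44/3)

G = (-29/3, -44/3)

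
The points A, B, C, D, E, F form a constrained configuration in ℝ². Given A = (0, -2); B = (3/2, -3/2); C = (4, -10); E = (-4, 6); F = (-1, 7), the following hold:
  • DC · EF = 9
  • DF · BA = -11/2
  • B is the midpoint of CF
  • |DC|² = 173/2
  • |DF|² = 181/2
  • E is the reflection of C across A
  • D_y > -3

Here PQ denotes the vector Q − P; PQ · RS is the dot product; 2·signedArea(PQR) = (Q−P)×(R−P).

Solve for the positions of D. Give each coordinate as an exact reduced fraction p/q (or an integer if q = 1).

1. D_x = -3/2  [line 3/2·x + 1/2·y + 7/2 = 0 ∩ |DC|² = 173/2]
2. D_y = -5/2  [line 3/2·x + 1/2·y + 7/2 = 0 ∩ |DC|² = 173/2]
   → D = (-3/2, -5/2)

D = (-3/2, -5/2)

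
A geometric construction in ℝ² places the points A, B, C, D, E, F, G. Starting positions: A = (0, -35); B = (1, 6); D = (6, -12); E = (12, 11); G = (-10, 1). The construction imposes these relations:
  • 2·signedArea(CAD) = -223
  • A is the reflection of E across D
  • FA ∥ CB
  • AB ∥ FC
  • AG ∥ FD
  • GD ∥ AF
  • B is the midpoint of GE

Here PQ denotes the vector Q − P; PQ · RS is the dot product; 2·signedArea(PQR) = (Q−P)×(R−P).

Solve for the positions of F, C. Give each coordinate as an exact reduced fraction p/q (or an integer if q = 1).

1. F_x = 16  [AG ∥ FD ∩ GD ∥ AF]
2. F_y = -48  [AG ∥ FD ∩ GD ∥ AF]
   → F = (16, -48)
3. C_x = 17  [FA ∥ CB ∩ AB ∥ FC]
4. C_y = -7  [FA ∥ CB ∩ AB ∥ FC]
   → C = (17, -7)

C = (17, -7)
F = (16, -48)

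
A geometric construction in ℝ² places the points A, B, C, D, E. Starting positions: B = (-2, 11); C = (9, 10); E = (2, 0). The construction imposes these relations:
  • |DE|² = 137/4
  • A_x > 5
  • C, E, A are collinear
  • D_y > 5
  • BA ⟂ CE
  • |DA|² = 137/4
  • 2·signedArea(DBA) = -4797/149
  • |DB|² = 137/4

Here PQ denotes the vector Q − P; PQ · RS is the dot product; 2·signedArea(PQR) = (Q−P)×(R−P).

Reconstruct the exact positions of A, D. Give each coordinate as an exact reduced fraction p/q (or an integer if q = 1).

1. A_x = 872/149  [C, E, A are collinear ∩ BA ⟂ CE]
2. A_y = 820/149  [C, E, A are collinear ∩ BA ⟂ CE]
   → A = (872/149, 820/149)
3. D_x = 0  [line 819/149·x + 1170/149·y + -6435/149 = 0 ∩ |DA|² = 137/4]
4. D_y = 11/2  [line 819/149·x + 1170/149·y + -6435/149 = 0 ∩ |DA|² = 137/4]
   → D = (0, 11/2)

A = (872/149, 820/149)
D = (0, 11/2)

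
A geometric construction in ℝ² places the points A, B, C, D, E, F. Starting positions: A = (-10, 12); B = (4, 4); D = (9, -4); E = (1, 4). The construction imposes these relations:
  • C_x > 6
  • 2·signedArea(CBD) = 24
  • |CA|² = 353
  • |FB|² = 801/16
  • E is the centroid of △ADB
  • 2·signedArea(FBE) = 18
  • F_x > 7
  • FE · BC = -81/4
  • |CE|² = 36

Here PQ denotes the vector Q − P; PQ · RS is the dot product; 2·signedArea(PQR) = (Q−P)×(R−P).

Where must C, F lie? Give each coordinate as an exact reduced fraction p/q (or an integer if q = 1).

C = (7, 4)
F = (31/4, -2)

1. C_x = 7  [line 8·x + 5·y + -76 = 0 ∩ |CE|² = 36]
2. C_y = 4  [line 8·x + 5·y + -76 = 0 ∩ |CE|² = 36]
   → C = (7, 4)
3. F_x = 31/4  [2·signedArea(FBE) = 18 ∩ FE · BC = -81/4]
4. F_y = -2  [2·signedArea(FBE) = 18 ∩ FE · BC = -81/4]
   → F = (31/4, -2)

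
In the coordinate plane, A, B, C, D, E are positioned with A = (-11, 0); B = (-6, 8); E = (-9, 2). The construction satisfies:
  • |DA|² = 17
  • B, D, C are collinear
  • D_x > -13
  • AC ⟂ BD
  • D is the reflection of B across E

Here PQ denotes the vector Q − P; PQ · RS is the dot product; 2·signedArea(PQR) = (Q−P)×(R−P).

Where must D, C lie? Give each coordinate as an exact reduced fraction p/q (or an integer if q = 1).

C = (-51/5, -2/5)
D = (-12, -4)

1. D_x = -12  [D is the reflection of B across E]
2. D_y = -4  [D is the reflection of B across E]
   → D = (-12, -4)
3. C_x = -51/5  [B, D, C are collinear ∩ AC ⟂ BD]
4. C_y = -2/5  [B, D, C are collinear ∩ AC ⟂ BD]
   → C = (-51/5, -2/5)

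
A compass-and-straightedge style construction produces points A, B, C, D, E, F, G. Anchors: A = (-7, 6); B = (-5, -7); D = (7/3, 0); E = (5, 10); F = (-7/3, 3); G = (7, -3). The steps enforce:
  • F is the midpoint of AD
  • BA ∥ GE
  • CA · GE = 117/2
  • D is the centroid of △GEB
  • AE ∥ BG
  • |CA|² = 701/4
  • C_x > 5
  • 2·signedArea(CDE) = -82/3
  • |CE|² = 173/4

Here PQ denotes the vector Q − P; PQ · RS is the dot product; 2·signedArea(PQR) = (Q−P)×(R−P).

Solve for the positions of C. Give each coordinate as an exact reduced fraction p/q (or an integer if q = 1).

C = (6, 7/2)

1. C_x = 6  [2·signedArea(CDE) = -82/3 ∩ CA · GE = 117/2]
2. C_y = 7/2  [2·signedArea(CDE) = -82/3 ∩ CA · GE = 117/2]
   → C = (6, 7/2)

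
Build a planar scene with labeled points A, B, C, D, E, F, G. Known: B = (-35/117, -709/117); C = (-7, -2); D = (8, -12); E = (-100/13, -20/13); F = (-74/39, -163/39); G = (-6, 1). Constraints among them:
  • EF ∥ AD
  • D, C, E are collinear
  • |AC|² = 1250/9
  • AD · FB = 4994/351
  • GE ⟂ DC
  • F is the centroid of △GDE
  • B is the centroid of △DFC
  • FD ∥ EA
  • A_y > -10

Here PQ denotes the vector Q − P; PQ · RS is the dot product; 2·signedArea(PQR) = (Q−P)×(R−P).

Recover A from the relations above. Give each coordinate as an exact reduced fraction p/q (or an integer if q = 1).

A = (86/39, -365/39)

1. A_x = 86/39  [EF ∥ AD ∩ FD ∥ EA]
2. A_y = -365/39  [EF ∥ AD ∩ FD ∥ EA]
   → A = (86/39, -365/39)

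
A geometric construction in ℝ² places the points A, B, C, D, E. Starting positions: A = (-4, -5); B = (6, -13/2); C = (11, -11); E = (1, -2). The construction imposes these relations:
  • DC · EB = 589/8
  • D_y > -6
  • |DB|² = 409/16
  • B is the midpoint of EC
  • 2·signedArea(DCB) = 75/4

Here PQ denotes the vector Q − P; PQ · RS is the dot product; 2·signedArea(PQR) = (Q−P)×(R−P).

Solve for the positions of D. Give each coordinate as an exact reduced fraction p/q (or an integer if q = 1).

D = (1, -23/4)

1. D_x = 1  [DC · EB = 589/8 ∩ 2·signedArea(DCB) = 75/4]
2. D_y = -23/4  [DC · EB = 589/8 ∩ 2·signedArea(DCB) = 75/4]
   → D = (1, -23/4)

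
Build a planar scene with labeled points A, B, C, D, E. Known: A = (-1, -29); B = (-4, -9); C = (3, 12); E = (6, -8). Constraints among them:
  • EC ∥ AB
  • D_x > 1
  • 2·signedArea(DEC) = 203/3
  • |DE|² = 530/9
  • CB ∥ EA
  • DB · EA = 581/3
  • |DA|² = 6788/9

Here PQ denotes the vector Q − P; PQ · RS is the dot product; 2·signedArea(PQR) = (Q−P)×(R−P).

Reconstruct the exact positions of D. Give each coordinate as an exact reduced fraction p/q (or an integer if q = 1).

D = (5/3, -5/3)

1. D_x = 5/3  [DB · EA = 581/3 ∩ 2·signedArea(DEC) = 203/3]
2. D_y = -5/3  [DB · EA = 581/3 ∩ 2·signedArea(DEC) = 203/3]
   → D = (5/3, -5/3)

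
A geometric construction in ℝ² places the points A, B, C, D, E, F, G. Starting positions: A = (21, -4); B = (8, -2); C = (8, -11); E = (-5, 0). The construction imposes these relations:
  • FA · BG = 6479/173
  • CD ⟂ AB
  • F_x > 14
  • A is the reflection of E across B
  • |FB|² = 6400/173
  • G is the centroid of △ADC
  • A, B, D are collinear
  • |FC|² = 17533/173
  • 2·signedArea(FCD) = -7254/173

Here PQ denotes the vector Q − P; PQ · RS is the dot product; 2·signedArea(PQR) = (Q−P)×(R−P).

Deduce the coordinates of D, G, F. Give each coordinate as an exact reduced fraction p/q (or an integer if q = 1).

1. D_x = 1618/173  [A, B, D are collinear ∩ CD ⟂ AB]
2. D_y = -382/173  [A, B, D are collinear ∩ CD ⟂ AB]
   → D = (1618/173, -382/173)
3. G_x = 6635/519  [G is the centroid of △ADC]
4. G_y = -2977/519  [G is the centroid of △ADC]
   → G = (6635/519, -2977/519)
5. F_x = 2424/173  [2·signedArea(FCD) = -7254/173 ∩ FA · BG = 6479/173]
6. F_y = -506/173  [2·signedArea(FCD) = -7254/173 ∩ FA · BG = 6479/173]
   → F = (2424/173, -506/173)

D = (1618/173, -382/173)
F = (2424/173, -506/173)
G = (6635/519, -2977/519)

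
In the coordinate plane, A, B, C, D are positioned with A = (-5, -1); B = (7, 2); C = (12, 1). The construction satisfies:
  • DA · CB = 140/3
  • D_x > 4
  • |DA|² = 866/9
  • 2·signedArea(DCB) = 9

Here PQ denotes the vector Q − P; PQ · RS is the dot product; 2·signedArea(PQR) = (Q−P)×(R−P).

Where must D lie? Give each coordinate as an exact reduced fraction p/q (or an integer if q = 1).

1. D_x = 14/3  [2·signedArea(DCB) = 9 ∩ DA · CB = 140/3]
2. D_y = 2/3  [2·signedArea(DCB) = 9 ∩ DA · CB = 140/3]
   → D = (14/3, 2/3)

D = (14/3, 2/3)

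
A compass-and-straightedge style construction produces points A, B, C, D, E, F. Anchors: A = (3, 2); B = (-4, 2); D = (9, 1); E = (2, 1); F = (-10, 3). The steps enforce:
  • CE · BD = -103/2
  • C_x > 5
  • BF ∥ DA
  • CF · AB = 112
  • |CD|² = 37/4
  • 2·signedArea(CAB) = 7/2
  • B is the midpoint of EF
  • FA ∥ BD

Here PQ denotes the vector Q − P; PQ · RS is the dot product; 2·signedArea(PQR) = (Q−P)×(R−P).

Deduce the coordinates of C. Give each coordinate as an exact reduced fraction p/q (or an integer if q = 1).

C = (6, 3/2)

1. C_x = 6  [2·signedArea(CAB) = 7/2 ∩ CE · BD = -103/2]
2. C_y = 3/2  [2·signedArea(CAB) = 7/2 ∩ CE · BD = -103/2]
   → C = (6, 3/2)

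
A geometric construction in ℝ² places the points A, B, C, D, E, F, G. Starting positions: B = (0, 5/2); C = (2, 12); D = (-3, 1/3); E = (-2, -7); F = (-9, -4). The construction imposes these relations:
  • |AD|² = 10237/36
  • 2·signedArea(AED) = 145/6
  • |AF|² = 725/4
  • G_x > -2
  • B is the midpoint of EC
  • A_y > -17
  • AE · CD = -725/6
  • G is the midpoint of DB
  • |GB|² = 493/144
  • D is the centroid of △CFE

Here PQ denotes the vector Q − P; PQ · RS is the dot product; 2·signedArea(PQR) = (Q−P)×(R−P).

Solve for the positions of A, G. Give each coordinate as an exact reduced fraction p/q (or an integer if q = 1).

1. A_x = -4  [2·signedArea(AED) = 145/6 ∩ AE · CD = -725/6]
2. A_y = -33/2  [2·signedArea(AED) = 145/6 ∩ AE · CD = -725/6]
   → A = (-4, -33/2)
3. G_x = -3/2  [G is the midpoint of DB]
4. G_y = 17/12  [G is the midpoint of DB]
   → G = (-3/2, 17/12)

A = (-4, -33/2)
G = (-3/2, 17/12)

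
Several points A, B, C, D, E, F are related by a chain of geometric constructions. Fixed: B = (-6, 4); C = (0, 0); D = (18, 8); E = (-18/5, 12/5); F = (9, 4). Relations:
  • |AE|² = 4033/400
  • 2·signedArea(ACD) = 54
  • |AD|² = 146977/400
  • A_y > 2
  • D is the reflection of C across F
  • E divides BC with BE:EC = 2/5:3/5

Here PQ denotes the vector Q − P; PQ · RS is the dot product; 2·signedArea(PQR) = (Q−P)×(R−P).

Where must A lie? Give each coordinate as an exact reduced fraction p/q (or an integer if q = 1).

A = (-9/20, 14/5)

1. A_x = -9/20  [line -8·x + 18·y + -54 = 0 ∩ |AE|² = 4033/400]
2. A_y = 14/5  [line -8·x + 18·y + -54 = 0 ∩ |AE|² = 4033/400]
   → A = (-9/20, 14/5)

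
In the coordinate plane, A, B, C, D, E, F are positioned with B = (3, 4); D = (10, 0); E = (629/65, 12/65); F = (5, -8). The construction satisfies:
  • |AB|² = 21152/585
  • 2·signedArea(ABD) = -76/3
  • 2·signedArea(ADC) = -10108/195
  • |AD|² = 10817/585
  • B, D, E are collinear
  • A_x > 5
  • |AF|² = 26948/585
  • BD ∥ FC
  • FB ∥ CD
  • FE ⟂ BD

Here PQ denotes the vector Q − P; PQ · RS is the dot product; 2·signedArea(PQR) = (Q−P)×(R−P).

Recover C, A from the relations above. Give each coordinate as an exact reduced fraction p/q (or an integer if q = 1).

1. C_x = 12  [FB ∥ CD ∩ BD ∥ FC]
2. C_y = -12  [FB ∥ CD ∩ BD ∥ FC]
   → C = (12, -12)
3. A_x = 383/65  [2·signedArea(ABD) = -76/3 ∩ 2·signedArea(ADC) = -10108/195]
4. A_y = -248/195  [2·signedArea(ABD) = -76/3 ∩ 2·signedArea(ADC) = -10108/195]
   → A = (383/65, -248/195)

A = (383/65, -248/195)
C = (12, -12)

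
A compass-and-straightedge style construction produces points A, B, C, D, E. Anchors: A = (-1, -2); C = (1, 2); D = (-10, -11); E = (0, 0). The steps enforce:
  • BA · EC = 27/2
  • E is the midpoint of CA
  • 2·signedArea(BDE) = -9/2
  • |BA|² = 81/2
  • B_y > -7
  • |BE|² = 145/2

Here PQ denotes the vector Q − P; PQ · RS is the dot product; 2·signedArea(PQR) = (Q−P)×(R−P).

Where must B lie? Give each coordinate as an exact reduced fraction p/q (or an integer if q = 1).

B = (-11/2, -13/2)

1. B_x = -11/2  [BA · EC = 27/2 ∩ 2·signedArea(BDE) = -9/2]
2. B_y = -13/2  [BA · EC = 27/2 ∩ 2·signedArea(BDE) = -9/2]
   → B = (-11/2, -13/2)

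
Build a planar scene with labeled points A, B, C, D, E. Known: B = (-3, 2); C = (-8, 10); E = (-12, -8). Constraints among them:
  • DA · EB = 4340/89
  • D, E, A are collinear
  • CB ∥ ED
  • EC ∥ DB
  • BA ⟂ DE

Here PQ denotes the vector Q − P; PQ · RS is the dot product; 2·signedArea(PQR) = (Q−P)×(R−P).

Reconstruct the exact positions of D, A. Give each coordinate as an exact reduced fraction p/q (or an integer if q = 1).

1. D_x = -7  [EC ∥ DB ∩ CB ∥ ED]
2. D_y = -16  [EC ∥ DB ∩ CB ∥ ED]
   → D = (-7, -16)
3. A_x = -1243/89  [D, E, A are collinear ∩ BA ⟂ DE]
4. A_y = -432/89  [D, E, A are collinear ∩ BA ⟂ DE]
   → A = (-1243/89, -432/89)

A = (-1243/89, -432/89)
D = (-7, -16)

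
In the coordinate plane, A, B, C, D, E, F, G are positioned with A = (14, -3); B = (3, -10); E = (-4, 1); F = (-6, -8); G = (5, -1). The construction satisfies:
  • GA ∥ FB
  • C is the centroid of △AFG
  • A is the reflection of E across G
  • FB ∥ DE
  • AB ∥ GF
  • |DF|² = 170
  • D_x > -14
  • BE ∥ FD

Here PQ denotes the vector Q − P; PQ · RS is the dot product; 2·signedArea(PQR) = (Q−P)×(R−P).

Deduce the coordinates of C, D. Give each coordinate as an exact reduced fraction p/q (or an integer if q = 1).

C = (13/3, -4)
D = (-13, 3)

1. C_x = 13/3  [C is the centroid of △AFG]
2. C_y = -4  [C is the centroid of △AFG]
   → C = (13/3, -4)
3. D_x = -13  [FB ∥ DE ∩ BE ∥ FD]
4. D_y = 3  [FB ∥ DE ∩ BE ∥ FD]
   → D = (-13, 3)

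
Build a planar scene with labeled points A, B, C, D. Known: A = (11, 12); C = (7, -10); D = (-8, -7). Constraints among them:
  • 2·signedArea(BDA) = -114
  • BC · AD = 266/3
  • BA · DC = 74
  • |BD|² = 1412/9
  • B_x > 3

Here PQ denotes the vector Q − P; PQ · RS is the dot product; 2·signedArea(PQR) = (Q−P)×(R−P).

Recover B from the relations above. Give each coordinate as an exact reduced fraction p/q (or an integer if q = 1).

B = (10/3, -5/3)

1. B_x = 10/3  [2·signedArea(BDA) = -114 ∩ BC · AD = 266/3]
2. B_y = -5/3  [2·signedArea(BDA) = -114 ∩ BC · AD = 266/3]
   → B = (10/3, -5/3)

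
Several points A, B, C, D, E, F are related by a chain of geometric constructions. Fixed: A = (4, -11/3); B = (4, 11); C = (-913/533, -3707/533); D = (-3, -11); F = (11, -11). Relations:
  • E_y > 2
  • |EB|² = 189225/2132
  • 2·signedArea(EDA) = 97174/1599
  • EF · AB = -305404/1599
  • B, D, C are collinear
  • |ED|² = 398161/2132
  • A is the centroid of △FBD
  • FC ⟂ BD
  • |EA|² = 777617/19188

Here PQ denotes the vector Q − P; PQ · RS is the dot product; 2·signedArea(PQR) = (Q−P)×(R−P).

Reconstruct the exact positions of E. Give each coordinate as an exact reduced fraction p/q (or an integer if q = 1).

E = (1219/1066, 1078/533)

1. E_x = 1219/1066  [EF · AB = -305404/1599 ∩ 2·signedArea(EDA) = 97174/1599]
2. E_y = 1078/533  [EF · AB = -305404/1599 ∩ 2·signedArea(EDA) = 97174/1599]
   → E = (1219/1066, 1078/533)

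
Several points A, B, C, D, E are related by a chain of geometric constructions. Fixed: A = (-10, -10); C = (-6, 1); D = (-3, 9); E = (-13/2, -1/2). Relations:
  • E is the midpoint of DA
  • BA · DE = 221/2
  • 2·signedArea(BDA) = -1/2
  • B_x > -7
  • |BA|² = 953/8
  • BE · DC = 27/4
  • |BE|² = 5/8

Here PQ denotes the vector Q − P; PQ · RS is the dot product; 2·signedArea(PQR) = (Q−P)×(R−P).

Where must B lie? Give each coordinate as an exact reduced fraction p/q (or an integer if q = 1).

1. B_x = -25/4  [2·signedArea(BDA) = -1/2 ∩ BA · DE = 221/2]
2. B_y = 1/4  [2·signedArea(BDA) = -1/2 ∩ BA · DE = 221/2]
   → B = (-25/4, 1/4)

B = (-25/4, 1/4)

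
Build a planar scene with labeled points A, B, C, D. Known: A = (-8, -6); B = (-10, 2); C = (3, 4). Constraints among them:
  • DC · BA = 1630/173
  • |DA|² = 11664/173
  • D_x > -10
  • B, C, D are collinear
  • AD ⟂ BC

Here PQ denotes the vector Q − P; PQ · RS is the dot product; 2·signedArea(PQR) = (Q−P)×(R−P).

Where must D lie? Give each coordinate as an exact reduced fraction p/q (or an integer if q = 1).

1. D_x = -1600/173  [B, C, D are collinear ∩ AD ⟂ BC]
2. D_y = 366/173  [B, C, D are collinear ∩ AD ⟂ BC]
   → D = (-1600/173, 366/173)

D = (-1600/173, 366/173)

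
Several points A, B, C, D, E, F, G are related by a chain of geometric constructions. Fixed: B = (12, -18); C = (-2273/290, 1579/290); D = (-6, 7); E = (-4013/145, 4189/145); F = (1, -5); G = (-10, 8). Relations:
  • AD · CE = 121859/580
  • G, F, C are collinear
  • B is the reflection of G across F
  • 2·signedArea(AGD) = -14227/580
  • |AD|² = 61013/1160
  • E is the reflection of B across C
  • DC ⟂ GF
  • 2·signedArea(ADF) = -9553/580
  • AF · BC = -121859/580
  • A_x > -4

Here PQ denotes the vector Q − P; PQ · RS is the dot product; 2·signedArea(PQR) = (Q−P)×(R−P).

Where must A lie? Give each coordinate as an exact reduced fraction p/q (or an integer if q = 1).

1. A_x = -1983/580  [2·signedArea(ADF) = -9553/580 ∩ AD · CE = 121859/580]
2. A_y = 129/580  [2·signedArea(ADF) = -9553/580 ∩ AD · CE = 121859/580]
   → A = (-1983/580, 129/580)

A = (-1983/580, 129/580)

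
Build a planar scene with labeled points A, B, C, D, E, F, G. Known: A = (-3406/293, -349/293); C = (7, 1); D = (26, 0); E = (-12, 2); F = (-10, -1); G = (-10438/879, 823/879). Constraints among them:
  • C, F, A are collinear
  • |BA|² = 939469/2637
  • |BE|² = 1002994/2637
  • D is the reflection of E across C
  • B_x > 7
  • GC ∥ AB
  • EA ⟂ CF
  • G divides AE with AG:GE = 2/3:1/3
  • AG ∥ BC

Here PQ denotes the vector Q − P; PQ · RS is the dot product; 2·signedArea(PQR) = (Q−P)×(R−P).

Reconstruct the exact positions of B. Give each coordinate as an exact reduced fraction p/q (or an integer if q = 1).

1. B_x = 6373/879  [AG ∥ BC ∩ GC ∥ AB]
2. B_y = -991/879  [AG ∥ BC ∩ GC ∥ AB]
   → B = (6373/879, -991/879)

B = (6373/879, -991/879)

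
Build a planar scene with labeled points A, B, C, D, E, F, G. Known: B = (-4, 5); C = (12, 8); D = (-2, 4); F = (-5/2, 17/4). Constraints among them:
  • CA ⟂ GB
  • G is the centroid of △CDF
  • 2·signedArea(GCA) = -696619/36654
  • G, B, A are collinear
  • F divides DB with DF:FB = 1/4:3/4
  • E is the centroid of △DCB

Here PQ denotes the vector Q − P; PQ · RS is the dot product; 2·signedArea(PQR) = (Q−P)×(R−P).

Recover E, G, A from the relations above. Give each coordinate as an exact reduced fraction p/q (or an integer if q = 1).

1. E_x = 2  [E is the centroid of △DCB]
2. E_y = 17/3  [E is the centroid of △DCB]
   → E = (2, 17/3)
3. G_x = 5/2  [G is the centroid of △CDF]
4. G_y = 65/12  [G is the centroid of △CDF]
   → G = (5/2, 65/12)
5. A_x = 74078/6109  [G, B, A are collinear ∩ CA ⟂ GB]
6. A_y = 36860/6109  [G, B, A are collinear ∩ CA ⟂ GB]
   → A = (74078/6109, 36860/6109)

A = (74078/6109, 36860/6109)
E = (2, 17/3)
G = (5/2, 65/12)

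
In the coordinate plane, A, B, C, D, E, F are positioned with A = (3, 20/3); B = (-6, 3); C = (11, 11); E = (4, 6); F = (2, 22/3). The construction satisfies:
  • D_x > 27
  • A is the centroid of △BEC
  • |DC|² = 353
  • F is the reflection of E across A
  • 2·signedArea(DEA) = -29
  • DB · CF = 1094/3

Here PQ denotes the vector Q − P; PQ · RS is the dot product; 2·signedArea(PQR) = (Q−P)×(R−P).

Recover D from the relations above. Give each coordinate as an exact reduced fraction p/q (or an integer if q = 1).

D = (28, 19)

1. D_x = 28  [2·signedArea(DEA) = -29 ∩ DB · CF = 1094/3]
2. D_y = 19  [2·signedArea(DEA) = -29 ∩ DB · CF = 1094/3]
   → D = (28, 19)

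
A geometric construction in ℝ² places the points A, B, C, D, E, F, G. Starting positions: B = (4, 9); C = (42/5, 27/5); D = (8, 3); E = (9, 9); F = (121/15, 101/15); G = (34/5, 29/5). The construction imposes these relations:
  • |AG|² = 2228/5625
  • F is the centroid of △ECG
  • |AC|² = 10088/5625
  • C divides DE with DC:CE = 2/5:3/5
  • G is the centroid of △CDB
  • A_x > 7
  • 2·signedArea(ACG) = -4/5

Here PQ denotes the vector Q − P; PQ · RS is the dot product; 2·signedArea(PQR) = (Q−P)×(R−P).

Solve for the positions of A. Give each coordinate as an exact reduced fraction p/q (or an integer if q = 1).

1. A_x = 548/75  [line -2/5·x + -8/5·y + 64/5 = 0 ∩ |AG|² = 2228/5625]
2. A_y = 463/75  [line -2/5·x + -8/5·y + 64/5 = 0 ∩ |AG|² = 2228/5625]
   → A = (548/75, 463/75)

A = (548/75, 463/75)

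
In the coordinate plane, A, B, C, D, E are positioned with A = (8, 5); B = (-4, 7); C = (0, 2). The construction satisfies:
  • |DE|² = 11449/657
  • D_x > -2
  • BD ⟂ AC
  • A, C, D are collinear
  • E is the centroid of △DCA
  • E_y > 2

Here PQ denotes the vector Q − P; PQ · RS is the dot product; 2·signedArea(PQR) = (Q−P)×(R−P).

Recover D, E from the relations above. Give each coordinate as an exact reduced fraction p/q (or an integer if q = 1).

1. D_x = -136/73  [A, C, D are collinear ∩ BD ⟂ AC]
2. D_y = 95/73  [A, C, D are collinear ∩ BD ⟂ AC]
   → D = (-136/73, 95/73)
3. E_x = 448/219  [E is the centroid of △DCA]
4. E_y = 202/73  [E is the centroid of △DCA]
   → E = (448/219, 202/73)

D = (-136/73, 95/73)
E = (448/219, 202/73)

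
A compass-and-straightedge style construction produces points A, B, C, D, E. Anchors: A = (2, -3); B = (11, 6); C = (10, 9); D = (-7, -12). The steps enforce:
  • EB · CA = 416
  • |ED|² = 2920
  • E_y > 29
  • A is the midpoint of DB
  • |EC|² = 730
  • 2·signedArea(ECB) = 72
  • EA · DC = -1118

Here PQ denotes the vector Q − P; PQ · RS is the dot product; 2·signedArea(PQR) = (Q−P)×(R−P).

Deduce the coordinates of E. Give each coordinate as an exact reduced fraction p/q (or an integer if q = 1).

1. E_x = 27  [2·signedArea(ECB) = 72 ∩ EB · CA = 416]
2. E_y = 30  [2·signedArea(ECB) = 72 ∩ EB · CA = 416]
   → E = (27, 30)

E = (27, 30)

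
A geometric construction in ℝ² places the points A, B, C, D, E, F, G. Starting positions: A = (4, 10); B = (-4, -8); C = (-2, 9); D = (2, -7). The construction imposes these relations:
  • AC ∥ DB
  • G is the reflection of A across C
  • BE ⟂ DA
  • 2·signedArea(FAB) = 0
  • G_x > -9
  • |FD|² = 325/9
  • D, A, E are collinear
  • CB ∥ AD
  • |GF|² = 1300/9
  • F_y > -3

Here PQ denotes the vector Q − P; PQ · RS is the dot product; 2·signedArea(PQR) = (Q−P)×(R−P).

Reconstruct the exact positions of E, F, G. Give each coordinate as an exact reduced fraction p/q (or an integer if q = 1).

1. E_x = 528/293  [D, A, E are collinear ∩ BE ⟂ DA]
2. E_y = -2544/293  [D, A, E are collinear ∩ BE ⟂ DA]
   → E = (528/293, -2544/293)
3. F_x = -4/3  [line 18·x + -8·y + 8 = 0 ∩ |FD|² = 325/9]
4. F_y = -2  [line 18·x + -8·y + 8 = 0 ∩ |FD|² = 325/9]
   → F = (-4/3, -2)
5. G_x = -8  [G is the reflection of A across C]
6. G_y = 8  [G is the reflection of A across C]
   → G = (-8, 8)

E = (528/293, -2544/293)
F = (-4/3, -2)
G = (-8, 8)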